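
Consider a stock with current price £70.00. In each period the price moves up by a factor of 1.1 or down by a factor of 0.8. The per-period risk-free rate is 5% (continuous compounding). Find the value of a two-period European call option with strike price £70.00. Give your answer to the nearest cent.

Risk-neutral probability p = (e^0.05 − 0.8)/(1.1 − 0.8) = 0.2513/0.3000 = 0.8376
Terminal stock prices: S_uu = 84.7, S_ud = 61.6, S_dd = 44.8
Terminal payoffs (S − K): max(14.7, 0) = 14.7, max(-8.4, 0) = 0, max(-25.2, 0) = 0
Node u (S = 77): V_u = e^(−0.05)·[0.8376·14.7000 + 0.1624·0.0000] = 11.7118
Node d (S = 56): V_d = e^(−0.05)·[0.8376·0.0000 + 0.1624·0.0000] = 0.0000
Node 0 (S = 70): V_0 = e^(−0.05)·[0.8376·11.7118 + 0.1624·0.0000] = 9.3310

£9.33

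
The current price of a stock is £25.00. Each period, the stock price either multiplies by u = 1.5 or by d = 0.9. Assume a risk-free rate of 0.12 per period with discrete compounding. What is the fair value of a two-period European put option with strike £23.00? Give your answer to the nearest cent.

Risk-neutral probability p = (1 + 0.12 − 0.9)/(1.5 − 0.9) = 0.2200/0.6000 = 0.3667
Terminal stock prices: S_uu = 56.25, S_ud = 33.75, S_dd = 20.25
Terminal payoffs (K − S): max(-33.25, 0) = 0, max(-10.75, 0) = 0, max(2.75, 0) = 2.75
Node u (S = 37.5): V_u = 1/1.12·[0.3667·0.0000 + 0.6333·0.0000] = 0.0000
Node d (S = 22.5): V_d = 1/1.12·[0.3667·0.0000 + 0.6333·2.7500] = 1.5551
Node 0 (S = 25): V_0 = 1/1.12·[0.3667·0.0000 + 0.6333·1.5551] = 0.8793

£0.88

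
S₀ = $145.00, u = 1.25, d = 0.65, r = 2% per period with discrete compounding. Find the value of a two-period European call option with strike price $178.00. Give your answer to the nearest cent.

$17.75

Risk-neutral probability p = (1 + 0.02 − 0.65)/(1.25 − 0.65) = 0.3700/0.6000 = 0.6167
Terminal stock prices: S_uu = 226.6, S_ud = 117.8, S_dd = 61.26
Terminal payoffs (S − K): max(48.56, 0) = 48.56, max(-60.19, 0) = 0, max(-116.7, 0) = 0
Node u (S = 181.2): V_u = 1/1.02·[0.6167·48.5625 + 0.3833·0.0000] = 29.3597
Node d (S = 94.25): V_d = 1/1.02·[0.6167·0.0000 + 0.3833·0.0000] = 0.0000
Node 0 (S = 145): V_0 = 1/1.02·[0.6167·29.3597 + 0.3833·0.0000] = 17.7501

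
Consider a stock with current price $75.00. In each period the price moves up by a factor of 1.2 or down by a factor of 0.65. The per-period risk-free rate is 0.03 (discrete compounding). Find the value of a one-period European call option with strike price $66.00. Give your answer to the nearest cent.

$16.10

Risk-neutral probability p = (1 + 0.03 − 0.65)/(1.2 − 0.65) = 0.3800/0.5500 = 0.6909
Terminal stock prices: S_u = 90, S_d = 48.75
Terminal payoffs (S − K): max(24, 0) = 24, max(-17.25, 0) = 0
Node 0 (S = 75): V_0 = 1/1.03·[0.6909·24.0000 + 0.3091·0.0000] = 16.0989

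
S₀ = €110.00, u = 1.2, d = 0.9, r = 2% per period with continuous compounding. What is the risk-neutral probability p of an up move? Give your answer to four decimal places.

Risk-neutral probability p = (e^0.02 − 0.9)/(1.2 − 0.9) = 0.1202/0.3000 = 0.4007

p = 0.4007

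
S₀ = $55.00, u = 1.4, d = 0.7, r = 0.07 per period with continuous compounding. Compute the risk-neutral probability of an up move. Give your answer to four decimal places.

p = 0.5322

Risk-neutral probability p = (e^0.07 − 0.7)/(1.4 − 0.7) = 0.3725/0.7000 = 0.5322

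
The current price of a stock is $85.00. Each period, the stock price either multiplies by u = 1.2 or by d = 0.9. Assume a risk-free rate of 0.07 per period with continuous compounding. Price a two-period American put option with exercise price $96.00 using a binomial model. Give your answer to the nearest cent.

$11.00

Risk-neutral probability p = (e^0.07 − 0.9)/(1.2 − 0.9) = 0.1725/0.3000 = 0.5750
Terminal stock prices: S_uu = 122.4, S_ud = 91.8, S_dd = 68.85
Terminal payoffs (K − S): max(-26.4, 0) = 0, max(4.2, 0) = 4.2, max(27.15, 0) = 27.15
Node u (S = 102): continuation = e^(−0.07)·[0.5750·0.0000 + 0.4250·4.2000] = 1.6642; exercise value = 0.0000 ≤ continuation, so V_u = 1.6642
Node d (S = 76.5): continuation = e^(−0.07)·[0.5750·4.2000 + 0.4250·27.1500] = 13.0098; exercise value = 19.5000 > continuation, so V_d = 19.5000 (exercise)
Node 0 (S = 85): continuation = e^(−0.07)·[0.5750·1.6642 + 0.4250·19.5000] = 8.6190; exercise value = 11.0000 > continuation, so V_0 = 11.0000 (exercise)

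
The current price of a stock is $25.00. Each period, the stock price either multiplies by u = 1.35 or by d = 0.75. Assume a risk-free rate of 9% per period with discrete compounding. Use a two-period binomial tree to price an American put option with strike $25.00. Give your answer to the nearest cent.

$2.48

Risk-neutral probability p = (1 + 0.09 − 0.75)/(1.35 − 0.75) = 0.3400/0.6000 = 0.5667
Terminal stock prices: S_uu = 45.56, S_ud = 25.31, S_dd = 14.06
Terminal payoffs (K − S): max(-20.56, 0) = 0, max(-0.3125, 0) = 0, max(10.94, 0) = 10.94
Node u (S = 33.75): continuation = 1/1.09·[0.5667·0.0000 + 0.4333·0.0000] = 0.0000; exercise value = 0.0000 ≤ continuation, so V_u = 0.0000
Node d (S = 18.75): continuation = 1/1.09·[0.5667·0.0000 + 0.4333·10.9375] = 4.3482; exercise value = 6.2500 > continuation, so V_d = 6.2500 (exercise)
Node 0 (S = 25): continuation = 1/1.09·[0.5667·0.0000 + 0.4333·6.2500] = 2.4847; exercise value = 0.0000 ≤ continuation, so V_0 = 2.4847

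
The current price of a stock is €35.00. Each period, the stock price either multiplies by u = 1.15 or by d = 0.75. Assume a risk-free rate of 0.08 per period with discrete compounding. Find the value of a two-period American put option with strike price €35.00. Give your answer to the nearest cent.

Risk-neutral probability p = (1 + 0.08 − 0.75)/(1.15 − 0.75) = 0.3300/0.4000 = 0.8250
Terminal stock prices: S_uu = 46.29, S_ud = 30.19, S_dd = 19.69
Terminal payoffs (K − S): max(-11.29, 0) = 0, max(4.812, 0) = 4.812, max(15.31, 0) = 15.31
Node u (S = 40.25): continuation = 1/1.08·[0.8250·0.0000 + 0.1750·4.8125] = 0.7798; exercise value = 0.0000 ≤ continuation, so V_u = 0.7798
Node d (S = 26.25): continuation = 1/1.08·[0.8250·4.8125 + 0.1750·15.3125] = 6.1574; exercise value = 8.7500 > continuation, so V_d = 8.7500 (exercise)
Node 0 (S = 35): continuation = 1/1.08·[0.8250·0.7798 + 0.1750·8.7500] = 2.0135; exercise value = 0.0000 ≤ continuation, so V_0 = 2.0135

€2.01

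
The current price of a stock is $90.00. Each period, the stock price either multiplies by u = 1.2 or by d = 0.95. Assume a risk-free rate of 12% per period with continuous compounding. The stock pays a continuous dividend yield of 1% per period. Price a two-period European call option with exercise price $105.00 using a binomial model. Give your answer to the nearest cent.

Per-period risk-free factor R = e^0.12 = 1.1275; dividend-adjusted growth = e^(0.12−0.01) = 1.1163.
Risk-neutral probability p = (1.1163 − 0.95)/(1.2 − 0.95) = 0.1663/0.2500 = 0.6651
Terminal stock prices: S_uu = 129.6, S_ud = 102.6, S_dd = 81.22
Terminal payoffs (S − K): max(24.6, 0) = 24.6, max(-2.4, 0) = 0, max(-23.78, 0) = 0
Node u (S = 108): V_u = e^(−0.12)·[0.6651·24.6000 + 0.3349·0.0000] = 14.5116
Node d (S = 85.5): V_d = e^(−0.12)·[0.6651·0.0000 + 0.3349·0.0000] = 0.0000
Node 0 (S = 90): V_0 = e^(−0.12)·[0.6651·14.5116 + 0.3349·0.0000] = 8.5604

$8.56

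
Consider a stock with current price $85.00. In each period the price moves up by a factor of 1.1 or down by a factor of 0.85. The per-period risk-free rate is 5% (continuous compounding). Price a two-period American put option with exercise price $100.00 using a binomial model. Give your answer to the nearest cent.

$15.00

Risk-neutral probability p = (e^0.05 − 0.85)/(1.1 − 0.85) = 0.2013/0.2500 = 0.8051
Terminal stock prices: S_uu = 102.9, S_ud = 79.48, S_dd = 61.41
Terminal payoffs (K − S): max(-2.85, 0) = 0, max(20.52, 0) = 20.52, max(38.59, 0) = 38.59
Node u (S = 93.5): continuation = e^(−0.05)·[0.8051·0.0000 + 0.1949·20.5250] = 3.8055; exercise value = 6.5000 > continuation, so V_u = 6.5000 (exercise)
Node d (S = 72.25): continuation = e^(−0.05)·[0.8051·20.5250 + 0.1949·38.5875] = 22.8729; exercise value = 27.7500 > continuation, so V_d = 27.7500 (exercise)
Node 0 (S = 85): continuation = e^(−0.05)·[0.8051·6.5000 + 0.1949·27.7500] = 10.1229; exercise value = 15.0000 > continuation, so V_0 = 15.0000 (exercise)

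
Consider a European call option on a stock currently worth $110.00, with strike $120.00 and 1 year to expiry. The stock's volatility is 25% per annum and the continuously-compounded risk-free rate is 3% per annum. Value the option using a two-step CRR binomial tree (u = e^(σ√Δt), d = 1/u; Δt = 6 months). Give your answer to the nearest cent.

$8.84

CRR parameters: u = e^(σ√Δt) = e^(0.25·√0.5) = 1.1934, d = 1/u = 0.8380
Per-period rate: rΔt = 0.03·0.5 = 0.015, so R = e^0.015 = 1.0151
Risk-neutral probability p = (e^0.015 − 0.8380)/(1.1934 − 0.8380) = 0.1771/0.3554 = 0.4984
Terminal stock prices: S_uu = 156.7, S_ud = 110, S_dd = 77.24
Terminal payoffs (S − K): max(36.65, 0) = 36.65, max(-10, 0) = 0, max(-42.76, 0) = 0
Node u (S = 131.3): V_u = e^(−0.015)·[0.4984·36.6531 + 0.5016·0.0000] = 17.9975
Node d (S = 92.18): V_d = e^(−0.015)·[0.4984·0.0000 + 0.5016·0.0000] = 0.0000
Node 0 (S = 110): V_0 = e^(−0.015)·[0.4984·17.9975 + 0.5016·0.0000] = 8.8372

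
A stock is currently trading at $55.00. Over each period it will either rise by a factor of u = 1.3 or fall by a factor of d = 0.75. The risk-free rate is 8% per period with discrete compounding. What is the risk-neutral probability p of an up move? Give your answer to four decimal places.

Risk-neutral probability p = (1 + 0.08 − 0.75)/(1.3 − 0.75) = 0.3300/0.5500 = 0.6000

p = 0.6000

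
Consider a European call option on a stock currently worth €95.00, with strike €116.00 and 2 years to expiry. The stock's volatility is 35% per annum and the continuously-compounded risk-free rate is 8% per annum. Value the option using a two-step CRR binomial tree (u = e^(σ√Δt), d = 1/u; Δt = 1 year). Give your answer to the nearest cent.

€18.02

CRR parameters: u = e^(σ√Δt) = e^(0.35·√1) = 1.4191, d = 1/u = 0.7047
Per-period rate: rΔt = 0.08·1 = 0.08, so R = e^0.08 = 1.0833
Risk-neutral probability p = (e^0.08 − 0.7047)/(1.4191 − 0.7047) = 0.3786/0.7144 = 0.5300
Terminal stock prices: S_uu = 191.3, S_ud = 95, S_dd = 47.18
Terminal payoffs (S − K): max(75.31, 0) = 75.31, max(-21, 0) = 0, max(-68.82, 0) = 0
Node u (S = 134.8): V_u = e^(−0.08)·[0.5300·75.3065 + 0.4700·0.0000] = 36.8417
Node d (S = 66.95): V_d = e^(−0.08)·[0.5300·0.0000 + 0.4700·0.0000] = 0.0000
Node 0 (S = 95): V_0 = e^(−0.08)·[0.5300·36.8417 + 0.4700·0.0000] = 18.0238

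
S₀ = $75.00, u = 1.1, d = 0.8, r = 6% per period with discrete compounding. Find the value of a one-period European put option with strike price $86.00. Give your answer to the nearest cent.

$6.13

Risk-neutral probability p = (1 + 0.06 − 0.8)/(1.1 − 0.8) = 0.2600/0.3000 = 0.8667
Terminal stock prices: S_u = 82.5, S_d = 60
Terminal payoffs (K − S): max(3.5, 0) = 3.5, max(26, 0) = 26
Node 0 (S = 75): V_0 = 1/1.06·[0.8667·3.5000 + 0.1333·26.0000] = 6.1321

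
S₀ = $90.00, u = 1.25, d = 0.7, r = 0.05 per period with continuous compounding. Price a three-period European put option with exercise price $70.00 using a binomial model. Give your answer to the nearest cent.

Risk-neutral probability p = (e^0.05 − 0.7)/(1.25 − 0.7) = 0.3513/0.5500 = 0.6387
Terminal stock prices: S_uuu = 175.8, S_uud = 98.44, S_udd = 55.12, S_ddd = 30.87
Terminal payoffs (K − S): max(-105.8, 0) = 0, max(-28.44, 0) = 0, max(14.88, 0) = 14.88, max(39.13, 0) = 39.13
Node uu (S = 140.6): V_uu = e^(−0.05)·[0.6387·0.0000 + 0.3613·0.0000] = 0.0000
Node ud (S = 78.75): V_ud = e^(−0.05)·[0.6387·0.0000 + 0.3613·14.8750] = 5.1126
Node dd (S = 44.1): V_dd = e^(−0.05)·[0.6387·14.8750 + 0.3613·39.1300] = 22.4861
Node u (S = 112.5): V_u = e^(−0.05)·[0.6387·0.0000 + 0.3613·5.1126] = 1.7572
Node d (S = 63): V_d = e^(−0.05)·[0.6387·5.1126 + 0.3613·22.4861] = 10.8346
Node 0 (S = 90): V_0 = e^(−0.05)·[0.6387·1.7572 + 0.3613·10.8346] = 4.7914

$4.79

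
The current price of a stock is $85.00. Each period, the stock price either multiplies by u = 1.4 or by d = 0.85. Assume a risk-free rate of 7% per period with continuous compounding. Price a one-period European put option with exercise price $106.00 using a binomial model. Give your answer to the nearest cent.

$18.74

Risk-neutral probability p = (e^0.07 − 0.85)/(1.4 − 0.85) = 0.2225/0.5500 = 0.4046
Terminal stock prices: S_u = 119, S_d = 72.25
Terminal payoffs (K − S): max(-13, 0) = 0, max(33.75, 0) = 33.75
Node 0 (S = 85): V_0 = e^(−0.07)·[0.4046·0.0000 + 0.5954·33.7500] = 18.7375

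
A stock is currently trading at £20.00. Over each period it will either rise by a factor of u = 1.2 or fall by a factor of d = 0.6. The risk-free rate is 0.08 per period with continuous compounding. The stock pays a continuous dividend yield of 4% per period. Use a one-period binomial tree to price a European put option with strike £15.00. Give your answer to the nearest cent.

£0.73

Per-period risk-free factor R = e^0.08 = 1.0833; dividend-adjusted growth = e^(0.08−0.04) = 1.0408.
Risk-neutral probability p = (1.0408 − 0.6)/(1.2 − 0.6) = 0.4408/0.6000 = 0.7347
Terminal stock prices: S_u = 24, S_d = 12
Terminal payoffs (K − S): max(-9, 0) = 0, max(3, 0) = 3
Node 0 (S = 20): V_0 = e^(−0.08)·[0.7347·0.0000 + 0.2653·3.0000] = 0.7348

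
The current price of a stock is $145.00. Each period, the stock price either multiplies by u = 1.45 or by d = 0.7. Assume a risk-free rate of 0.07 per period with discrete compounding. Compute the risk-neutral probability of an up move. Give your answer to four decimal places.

p = 0.4933

Risk-neutral probability p = (1 + 0.07 − 0.7)/(1.45 − 0.7) = 0.3700/0.7500 = 0.4933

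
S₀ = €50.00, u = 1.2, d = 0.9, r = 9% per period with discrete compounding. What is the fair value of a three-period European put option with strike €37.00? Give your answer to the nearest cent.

€0.02

Risk-neutral probability p = (1 + 0.09 − 0.9)/(1.2 − 0.9) = 0.1900/0.3000 = 0.6333
Terminal stock prices: S_uuu = 86.4, S_uud = 64.8, S_udd = 48.6, S_ddd = 36.45
Terminal payoffs (K − S): max(-49.4, 0) = 0, max(-27.8, 0) = 0, max(-11.6, 0) = 0, max(0.55, 0) = 0.55
Node uu (S = 72): V_uu = 1/1.09·[0.6333·0.0000 + 0.3667·0.0000] = 0.0000
Node ud (S = 54): V_ud = 1/1.09·[0.6333·0.0000 + 0.3667·0.0000] = 0.0000
Node dd (S = 40.5): V_dd = 1/1.09·[0.6333·0.0000 + 0.3667·0.5500] = 0.1850
Node u (S = 60): V_u = 1/1.09·[0.6333·0.0000 + 0.3667·0.0000] = 0.0000
Node d (S = 45): V_d = 1/1.09·[0.6333·0.0000 + 0.3667·0.1850] = 0.0622
Node 0 (S = 50): V_0 = 1/1.09·[0.6333·0.0000 + 0.3667·0.0622] = 0.0209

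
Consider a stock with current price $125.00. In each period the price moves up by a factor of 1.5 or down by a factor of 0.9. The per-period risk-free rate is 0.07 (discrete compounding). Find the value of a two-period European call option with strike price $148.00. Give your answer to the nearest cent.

$16.70

Risk-neutral probability p = (1 + 0.07 − 0.9)/(1.5 − 0.9) = 0.1700/0.6000 = 0.2833
Terminal stock prices: S_uu = 281.2, S_ud = 168.8, S_dd = 101.2
Terminal payoffs (S − K): max(133.2, 0) = 133.2, max(20.75, 0) = 20.75, max(-46.75, 0) = 0
Node u (S = 187.5): V_u = 1/1.07·[0.2833·133.2500 + 0.7167·20.7500] = 49.1822
Node d (S = 112.5): V_d = 1/1.07·[0.2833·20.7500 + 0.7167·0.0000] = 5.4945
Node 0 (S = 125): V_0 = 1/1.07·[0.2833·49.1822 + 0.7167·5.4945] = 16.7035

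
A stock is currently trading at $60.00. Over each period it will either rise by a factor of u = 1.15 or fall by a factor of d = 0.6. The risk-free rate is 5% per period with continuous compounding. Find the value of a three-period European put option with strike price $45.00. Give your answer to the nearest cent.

$1.54

Risk-neutral probability p = (e^0.05 − 0.6)/(1.15 − 0.6) = 0.4513/0.5500 = 0.8205
Terminal stock prices: S_uuu = 91.25, S_uud = 47.61, S_udd = 24.84, S_ddd = 12.96
Terminal payoffs (K − S): max(-46.25, 0) = 0, max(-2.61, 0) = 0, max(20.16, 0) = 20.16, max(32.04, 0) = 32.04
Node uu (S = 79.35): V_uu = e^(−0.05)·[0.8205·0.0000 + 0.1795·0.0000] = 0.0000
Node ud (S = 41.4): V_ud = e^(−0.05)·[0.8205·0.0000 + 0.1795·20.1600] = 3.4424
Node dd (S = 21.6): V_dd = e^(−0.05)·[0.8205·20.1600 + 0.1795·32.0400] = 21.2053
Node u (S = 69): V_u = e^(−0.05)·[0.8205·0.0000 + 0.1795·3.4424] = 0.5878
Node d (S = 36): V_d = e^(−0.05)·[0.8205·3.4424 + 0.1795·21.2053] = 6.3076
Node 0 (S = 60): V_0 = e^(−0.05)·[0.8205·0.5878 + 0.1795·6.3076] = 1.5358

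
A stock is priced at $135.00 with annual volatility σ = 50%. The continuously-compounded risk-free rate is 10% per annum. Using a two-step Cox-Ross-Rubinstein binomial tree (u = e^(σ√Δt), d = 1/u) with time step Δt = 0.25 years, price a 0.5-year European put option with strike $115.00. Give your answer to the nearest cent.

$8.26

CRR parameters: u = e^(σ√Δt) = e^(0.5·√0.25) = 1.2840, d = 1/u = 0.7788
Per-period rate: rΔt = 0.1·0.25 = 0.025, so R = e^0.025 = 1.0253
Risk-neutral probability p = (e^0.025 − 0.7788)/(1.2840 − 0.7788) = 0.2465/0.5052 = 0.4879
Terminal stock prices: S_uu = 222.6, S_ud = 135, S_dd = 81.88
Terminal payoffs (K − S): max(-107.6, 0) = 0, max(-20, 0) = 0, max(33.12, 0) = 33.12
Node u (S = 173.3): V_u = e^(−0.025)·[0.4879·0.0000 + 0.5121·0.0000] = 0.0000
Node d (S = 105.1): V_d = e^(−0.025)·[0.4879·0.0000 + 0.5121·33.1184] = 16.5402
Node 0 (S = 135): V_0 = e^(−0.025)·[0.4879·0.0000 + 0.5121·16.5402] = 8.2606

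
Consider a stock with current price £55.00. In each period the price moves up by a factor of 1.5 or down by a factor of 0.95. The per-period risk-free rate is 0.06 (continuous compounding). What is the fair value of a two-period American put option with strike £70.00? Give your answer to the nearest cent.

£15.00

Risk-neutral probability p = (e^0.06 − 0.95)/(1.5 − 0.95) = 0.1118/0.5500 = 0.2033
Terminal stock prices: S_uu = 123.8, S_ud = 78.38, S_dd = 49.64
Terminal payoffs (K − S): max(-53.75, 0) = 0, max(-8.375, 0) = 0, max(20.36, 0) = 20.36
Node u (S = 82.5): continuation = e^(−0.06)·[0.2033·0.0000 + 0.7967·0.0000] = 0.0000; exercise value = 0.0000 ≤ continuation, so V_u = 0.0000
Node d (S = 52.25): continuation = e^(−0.06)·[0.2033·0.0000 + 0.7967·20.3625] = 15.2773; exercise value = 17.7500 > continuation, so V_d = 17.7500 (exercise)
Node 0 (S = 55): continuation = e^(−0.06)·[0.2033·0.0000 + 0.7967·17.7500] = 13.3172; exercise value = 15.0000 > continuation, so V_0 = 15.0000 (exercise)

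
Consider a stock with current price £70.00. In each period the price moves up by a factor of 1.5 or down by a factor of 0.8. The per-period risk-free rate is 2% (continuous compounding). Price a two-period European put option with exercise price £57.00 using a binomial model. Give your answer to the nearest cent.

Risk-neutral probability p = (e^0.02 − 0.8)/(1.5 − 0.8) = 0.2202/0.7000 = 0.3146
Terminal stock prices: S_uu = 157.5, S_ud = 84, S_dd = 44.8
Terminal payoffs (K − S): max(-100.5, 0) = 0, max(-27, 0) = 0, max(12.2, 0) = 12.2
Node u (S = 105): V_u = e^(−0.02)·[0.3146·0.0000 + 0.6854·0.0000] = 0.0000
Node d (S = 56): V_d = e^(−0.02)·[0.3146·0.0000 + 0.6854·12.2000] = 8.1966
Node 0 (S = 70): V_0 = e^(−0.02)·[0.3146·0.0000 + 0.6854·8.1966] = 5.5069

£5.51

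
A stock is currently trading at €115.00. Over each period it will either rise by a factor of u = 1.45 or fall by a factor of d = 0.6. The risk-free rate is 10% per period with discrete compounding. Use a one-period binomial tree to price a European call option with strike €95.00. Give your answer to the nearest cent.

€38.37

Risk-neutral probability p = (1 + 0.1 − 0.6)/(1.45 − 0.6) = 0.5000/0.8500 = 0.5882
Terminal stock prices: S_u = 166.8, S_d = 69
Terminal payoffs (S − K): max(71.75, 0) = 71.75, max(-26, 0) = 0
Node 0 (S = 115): V_0 = 1/1.1·[0.5882·71.7500 + 0.4118·0.0000] = 38.3690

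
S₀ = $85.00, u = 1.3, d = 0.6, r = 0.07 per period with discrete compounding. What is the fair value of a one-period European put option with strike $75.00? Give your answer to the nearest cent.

Risk-neutral probability p = (1 + 0.07 − 0.6)/(1.3 − 0.6) = 0.4700/0.7000 = 0.6714
Terminal stock prices: S_u = 110.5, S_d = 51
Terminal payoffs (K − S): max(-35.5, 0) = 0, max(24, 0) = 24
Node 0 (S = 85): V_0 = 1/1.07·[0.6714·0.0000 + 0.3286·24.0000] = 7.3698

$7.37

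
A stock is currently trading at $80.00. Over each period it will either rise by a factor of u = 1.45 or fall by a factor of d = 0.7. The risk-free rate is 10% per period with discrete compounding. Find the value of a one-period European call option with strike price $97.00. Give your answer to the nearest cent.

Risk-neutral probability p = (1 + 0.1 − 0.7)/(1.45 − 0.7) = 0.4000/0.7500 = 0.5333
Terminal stock prices: S_u = 116, S_d = 56
Terminal payoffs (S − K): max(19, 0) = 19, max(-41, 0) = 0
Node 0 (S = 80): V_0 = 1/1.1·[0.5333·19.0000 + 0.4667·0.0000] = 9.2121

$9.21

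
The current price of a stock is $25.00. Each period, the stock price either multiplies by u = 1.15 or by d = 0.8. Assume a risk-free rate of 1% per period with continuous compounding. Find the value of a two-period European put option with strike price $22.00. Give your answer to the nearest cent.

$0.94

Risk-neutral probability p = (e^0.01 − 0.8)/(1.15 − 0.8) = 0.2101/0.3500 = 0.6001
Terminal stock prices: S_uu = 33.06, S_ud = 23, S_dd = 16
Terminal payoffs (K − S): max(-11.06, 0) = 0, max(-1, 0) = 0, max(6, 0) = 6
Node u (S = 28.75): V_u = e^(−0.01)·[0.6001·0.0000 + 0.3999·0.0000] = 0.0000
Node d (S = 20): V_d = e^(−0.01)·[0.6001·0.0000 + 0.3999·6.0000] = 2.3753
Node 0 (S = 25): V_0 = e^(−0.01)·[0.6001·0.0000 + 0.3999·2.3753] = 0.9403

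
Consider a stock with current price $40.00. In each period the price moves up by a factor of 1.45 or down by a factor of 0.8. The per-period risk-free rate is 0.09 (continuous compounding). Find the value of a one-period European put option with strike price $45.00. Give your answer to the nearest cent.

Risk-neutral probability p = (e^0.09 − 0.8)/(1.45 − 0.8) = 0.2942/0.6500 = 0.4526
Terminal stock prices: S_u = 58, S_d = 32
Terminal payoffs (K − S): max(-13, 0) = 0, max(13, 0) = 13
Node 0 (S = 40): V_0 = e^(−0.09)·[0.4526·0.0000 + 0.5474·13.0000] = 6.5040

$6.50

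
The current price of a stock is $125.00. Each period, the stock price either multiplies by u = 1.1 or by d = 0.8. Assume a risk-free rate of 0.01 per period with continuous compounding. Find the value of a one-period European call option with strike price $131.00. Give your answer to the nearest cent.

Risk-neutral probability p = (e^0.01 − 0.8)/(1.1 − 0.8) = 0.2101/0.3000 = 0.7002
Terminal stock prices: S_u = 137.5, S_d = 100
Terminal payoffs (S − K): max(6.5, 0) = 6.5, max(-31, 0) = 0
Node 0 (S = 125): V_0 = e^(−0.01)·[0.7002·6.5000 + 0.2998·0.0000] = 4.5058

$4.51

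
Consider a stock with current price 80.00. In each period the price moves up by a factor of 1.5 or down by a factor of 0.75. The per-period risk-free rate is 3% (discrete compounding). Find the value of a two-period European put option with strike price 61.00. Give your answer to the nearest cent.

5.92

Risk-neutral probability p = (1 + 0.03 − 0.75)/(1.5 − 0.75) = 0.2800/0.7500 = 0.3733
Terminal stock prices: S_uu = 180, S_ud = 90, S_dd = 45
Terminal payoffs (K − S): max(-119, 0) = 0, max(-29, 0) = 0, max(16, 0) = 16
Node u (S = 120): V_u = 1/1.03·[0.3733·0.0000 + 0.6267·0.0000] = 0.0000
Node d (S = 60): V_d = 1/1.03·[0.3733·0.0000 + 0.6267·16.0000] = 9.7346
Node 0 (S = 80): V_0 = 1/1.03·[0.3733·0.0000 + 0.6267·9.7346] = 5.9227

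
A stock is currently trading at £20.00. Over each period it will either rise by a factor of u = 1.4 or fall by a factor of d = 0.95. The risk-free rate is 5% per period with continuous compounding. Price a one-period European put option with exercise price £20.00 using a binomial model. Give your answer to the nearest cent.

£0.74

Risk-neutral probability p = (e^0.05 − 0.95)/(1.4 − 0.95) = 0.1013/0.4500 = 0.2250
Terminal stock prices: S_u = 28, S_d = 19
Terminal payoffs (K − S): max(-8, 0) = 0, max(1, 0) = 1
Node 0 (S = 20): V_0 = e^(−0.05)·[0.2250·0.0000 + 0.7750·1.0000] = 0.7372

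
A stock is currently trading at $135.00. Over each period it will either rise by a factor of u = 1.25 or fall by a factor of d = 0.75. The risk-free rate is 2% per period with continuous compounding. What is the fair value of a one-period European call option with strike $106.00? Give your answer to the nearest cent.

Risk-neutral probability p = (e^0.02 − 0.75)/(1.25 − 0.75) = 0.2702/0.5000 = 0.5404
Terminal stock prices: S_u = 168.8, S_d = 101.2
Terminal payoffs (S − K): max(62.75, 0) = 62.75, max(-4.75, 0) = 0
Node 0 (S = 135): V_0 = e^(−0.02)·[0.5404·62.7500 + 0.4596·0.0000] = 33.2388

$33.24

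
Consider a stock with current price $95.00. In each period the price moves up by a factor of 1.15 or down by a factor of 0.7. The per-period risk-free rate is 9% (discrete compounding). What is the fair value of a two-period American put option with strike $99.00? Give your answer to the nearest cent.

Risk-neutral probability p = (1 + 0.09 − 0.7)/(1.15 − 0.7) = 0.3900/0.4500 = 0.8667
Terminal stock prices: S_uu = 125.6, S_ud = 76.47, S_dd = 46.55
Terminal payoffs (K − S): max(-26.64, 0) = 0, max(22.53, 0) = 22.53, max(52.45, 0) = 52.45
Node u (S = 109.2): continuation = 1/1.09·[0.8667·0.0000 + 0.1333·22.5250] = 2.7554; exercise value = 0.0000 ≤ continuation, so V_u = 2.7554
Node d (S = 66.5): continuation = 1/1.09·[0.8667·22.5250 + 0.1333·52.4500] = 24.3257; exercise value = 32.5000 > continuation, so V_d = 32.5000 (exercise)
Node 0 (S = 95): continuation = 1/1.09·[0.8667·2.7554 + 0.1333·32.5000] = 6.1663; exercise value = 4.0000 ≤ continuation, so V_0 = 6.1663

$6.17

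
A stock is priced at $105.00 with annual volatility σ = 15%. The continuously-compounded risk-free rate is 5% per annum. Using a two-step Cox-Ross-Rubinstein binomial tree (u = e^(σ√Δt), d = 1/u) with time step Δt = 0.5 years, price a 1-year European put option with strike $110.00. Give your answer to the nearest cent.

CRR parameters: u = e^(σ√Δt) = e^(0.15·√0.5) = 1.1119, d = 1/u = 0.8994
Per-period rate: rΔt = 0.05·0.5 = 0.025, so R = e^0.025 = 1.0253
Risk-neutral probability p = (e^0.025 − 0.8994)/(1.1119 − 0.8994) = 0.1259/0.2125 = 0.5926
Terminal stock prices: S_uu = 129.8, S_ud = 105, S_dd = 84.93
Terminal payoffs (K − S): max(-19.81, 0) = 0, max(5, 0) = 5, max(25.07, 0) = 25.07
Node u (S = 116.7): V_u = e^(−0.025)·[0.5926·0.0000 + 0.4074·5.0000] = 1.9866
Node d (S = 94.43): V_d = e^(−0.025)·[0.5926·5.0000 + 0.4074·25.0699] = 12.8507
Node 0 (S = 105): V_0 = e^(−0.025)·[0.5926·1.9866 + 0.4074·12.8507] = 6.2541

$6.25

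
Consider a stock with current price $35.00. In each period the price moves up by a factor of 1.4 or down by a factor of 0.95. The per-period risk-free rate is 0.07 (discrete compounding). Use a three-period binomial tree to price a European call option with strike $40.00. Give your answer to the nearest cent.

Risk-neutral probability p = (1 + 0.07 − 0.95)/(1.4 − 0.95) = 0.1200/0.4500 = 0.2667
Terminal stock prices: S_uuu = 96.04, S_uud = 65.17, S_udd = 44.22, S_ddd = 30.01
Terminal payoffs (S − K): max(56.04, 0) = 56.04, max(25.17, 0) = 25.17, max(4.222, 0) = 4.222, max(-9.992, 0) = 0
Node uu (S = 68.6): V_uu = 1/1.07·[0.2667·56.0400 + 0.7333·25.1700] = 31.2168
Node ud (S = 46.55): V_ud = 1/1.07·[0.2667·25.1700 + 0.7333·4.2225] = 9.1668
Node dd (S = 31.59): V_dd = 1/1.07·[0.2667·4.2225 + 0.7333·0.0000] = 1.0523
Node u (S = 49): V_u = 1/1.07·[0.2667·31.2168 + 0.7333·9.1668] = 14.0625
Node d (S = 33.25): V_d = 1/1.07·[0.2667·9.1668 + 0.7333·1.0523] = 3.0058
Node 0 (S = 35): V_0 = 1/1.07·[0.2667·14.0625 + 0.7333·3.0058] = 5.5647

$5.56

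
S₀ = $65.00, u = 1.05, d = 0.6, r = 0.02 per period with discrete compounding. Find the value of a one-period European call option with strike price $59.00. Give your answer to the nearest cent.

$8.46

Risk-neutral probability p = (1 + 0.02 − 0.6)/(1.05 − 0.6) = 0.4200/0.4500 = 0.9333
Terminal stock prices: S_u = 68.25, S_d = 39
Terminal payoffs (S − K): max(9.25, 0) = 9.25, max(-20, 0) = 0
Node 0 (S = 65): V_0 = 1/1.02·[0.9333·9.2500 + 0.0667·0.0000] = 8.4641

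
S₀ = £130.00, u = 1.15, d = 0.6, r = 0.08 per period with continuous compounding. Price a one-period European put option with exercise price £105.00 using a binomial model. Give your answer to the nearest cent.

£3.02

Risk-neutral probability p = (e^0.08 − 0.6)/(1.15 − 0.6) = 0.4833/0.5500 = 0.8787
Terminal stock prices: S_u = 149.5, S_d = 78
Terminal payoffs (K − S): max(-44.5, 0) = 0, max(27, 0) = 27
Node 0 (S = 130): V_0 = e^(−0.08)·[0.8787·0.0000 + 0.1213·27.0000] = 3.0232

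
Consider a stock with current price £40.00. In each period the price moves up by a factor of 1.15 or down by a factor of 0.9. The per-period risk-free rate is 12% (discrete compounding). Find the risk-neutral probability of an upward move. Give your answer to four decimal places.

Risk-neutral probability p = (1 + 0.12 − 0.9)/(1.15 − 0.9) = 0.2200/0.2500 = 0.8800

p = 0.8800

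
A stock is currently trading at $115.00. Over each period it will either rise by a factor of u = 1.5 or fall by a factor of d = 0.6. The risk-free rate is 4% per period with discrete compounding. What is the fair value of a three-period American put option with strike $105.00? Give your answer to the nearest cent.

$25.10

Risk-neutral probability p = (1 + 0.04 − 0.6)/(1.5 − 0.6) = 0.4400/0.9000 = 0.4889
Terminal stock prices: S_uuu = 388.1, S_uud = 155.2, S_udd = 62.1, S_ddd = 24.84
Terminal payoffs (K − S): max(-283.1, 0) = 0, max(-50.25, 0) = 0, max(42.9, 0) = 42.9, max(80.16, 0) = 80.16
Node uu (S = 258.8): continuation = 1/1.04·[0.4889·0.0000 + 0.5111·0.0000] = 0.0000; exercise value = 0.0000 ≤ continuation, so V_uu = 0.0000
Node ud (S = 103.5): continuation = 1/1.04·[0.4889·0.0000 + 0.5111·42.9000] = 21.0833; exercise value = 1.5000 ≤ continuation, so V_ud = 21.0833
Node dd (S = 41.4): continuation = 1/1.04·[0.4889·42.9000 + 0.5111·80.1600] = 59.5615; exercise value = 63.6000 > continuation, so V_dd = 63.6000 (exercise)
Node u (S = 172.5): continuation = 1/1.04·[0.4889·0.0000 + 0.5111·21.0833] = 10.3615; exercise value = 0.0000 ≤ continuation, so V_u = 10.3615
Node d (S = 69): continuation = 1/1.04·[0.4889·21.0833 + 0.5111·63.6000] = 41.1674; exercise value = 36.0000 ≤ continuation, so V_d = 41.1674
Node 0 (S = 115): continuation = 1/1.04·[0.4889·10.3615 + 0.5111·41.1674] = 25.1026; exercise value = 0.0000 ≤ continuation, so V_0 = 25.1026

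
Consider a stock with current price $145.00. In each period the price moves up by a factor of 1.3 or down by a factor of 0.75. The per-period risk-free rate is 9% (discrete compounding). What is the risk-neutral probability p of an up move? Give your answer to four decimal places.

Risk-neutral probability p = (1 + 0.09 − 0.75)/(1.3 − 0.75) = 0.3400/0.5500 = 0.6182

p = 0.6182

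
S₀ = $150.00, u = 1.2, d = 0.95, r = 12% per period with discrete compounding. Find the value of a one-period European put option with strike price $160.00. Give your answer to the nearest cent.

$5.00

Risk-neutral probability p = (1 + 0.12 − 0.95)/(1.2 − 0.95) = 0.1700/0.2500 = 0.6800
Terminal stock prices: S_u = 180, S_d = 142.5
Terminal payoffs (K − S): max(-20, 0) = 0, max(17.5, 0) = 17.5
Node 0 (S = 150): V_0 = 1/1.12·[0.6800·0.0000 + 0.3200·17.5000] = 5.0000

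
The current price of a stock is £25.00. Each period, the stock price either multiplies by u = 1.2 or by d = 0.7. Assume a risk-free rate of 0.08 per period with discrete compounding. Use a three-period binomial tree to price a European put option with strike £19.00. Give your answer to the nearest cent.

£0.56

Risk-neutral probability p = (1 + 0.08 − 0.7)/(1.2 − 0.7) = 0.3800/0.5000 = 0.7600
Terminal stock prices: S_uuu = 43.2, S_uud = 25.2, S_udd = 14.7, S_ddd = 8.575
Terminal payoffs (K − S): max(-24.2, 0) = 0, max(-6.2, 0) = 0, max(4.3, 0) = 4.3, max(10.43, 0) = 10.43
Node uu (S = 36): V_uu = 1/1.08·[0.7600·0.0000 + 0.2400·0.0000] = 0.0000
Node ud (S = 21): V_ud = 1/1.08·[0.7600·0.0000 + 0.2400·4.3000] = 0.9556
Node dd (S = 12.25): V_dd = 1/1.08·[0.7600·4.3000 + 0.2400·10.4250] = 5.3426
Node u (S = 30): V_u = 1/1.08·[0.7600·0.0000 + 0.2400·0.9556] = 0.2123
Node d (S = 17.5): V_d = 1/1.08·[0.7600·0.9556 + 0.2400·5.3426] = 1.8597
Node 0 (S = 25): V_0 = 1/1.08·[0.7600·0.2123 + 0.2400·1.8597] = 0.5627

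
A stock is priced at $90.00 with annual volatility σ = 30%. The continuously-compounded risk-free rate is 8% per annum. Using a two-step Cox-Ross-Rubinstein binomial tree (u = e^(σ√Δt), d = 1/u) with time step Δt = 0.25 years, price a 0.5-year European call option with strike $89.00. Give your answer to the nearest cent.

$9.24

CRR parameters: u = e^(σ√Δt) = e^(0.3·√0.25) = 1.1618, d = 1/u = 0.8607
Per-period rate: rΔt = 0.08·0.25 = 0.02, so R = e^0.02 = 1.0202
Risk-neutral probability p = (e^0.02 − 0.8607)/(1.1618 − 0.8607) = 0.1595/0.3011 = 0.5297
Terminal stock prices: S_uu = 121.5, S_ud = 90, S_dd = 66.67
Terminal payoffs (S − K): max(32.49, 0) = 32.49, max(1, 0) = 1, max(-22.33, 0) = 0
Node u (S = 104.6): V_u = e^(−0.02)·[0.5297·32.4873 + 0.4703·1.0000] = 17.3274
Node d (S = 77.46): V_d = e^(−0.02)·[0.5297·1.0000 + 0.4703·0.0000] = 0.5192
Node 0 (S = 90): V_0 = e^(−0.02)·[0.5297·17.3274 + 0.4703·0.5192] = 9.2352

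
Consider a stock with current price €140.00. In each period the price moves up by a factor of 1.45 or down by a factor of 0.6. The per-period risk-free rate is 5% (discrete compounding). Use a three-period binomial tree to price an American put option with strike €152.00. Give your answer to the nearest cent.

Risk-neutral probability p = (1 + 0.05 − 0.6)/(1.45 − 0.6) = 0.4500/0.8500 = 0.5294
Terminal stock prices: S_uuu = 426.8, S_uud = 176.6, S_udd = 73.08, S_ddd = 30.24
Terminal payoffs (K − S): max(-274.8, 0) = 0, max(-24.61, 0) = 0, max(78.92, 0) = 78.92, max(121.8, 0) = 121.8
Node uu (S = 294.4): continuation = 1/1.05·[0.5294·0.0000 + 0.4706·0.0000] = 0.0000; exercise value = 0.0000 ≤ continuation, so V_uu = 0.0000
Node ud (S = 121.8): continuation = 1/1.05·[0.5294·0.0000 + 0.4706·78.9200] = 35.3703; exercise value = 30.2000 ≤ continuation, so V_ud = 35.3703
Node dd (S = 50.4): continuation = 1/1.05·[0.5294·78.9200 + 0.4706·121.7600] = 94.3619; exercise value = 101.6000 > continuation, so V_dd = 101.6000 (exercise)
Node u (S = 203): continuation = 1/1.05·[0.5294·0.0000 + 0.4706·35.3703] = 15.8522; exercise value = 0.0000 ≤ continuation, so V_u = 15.8522
Node d (S = 84): continuation = 1/1.05·[0.5294·35.3703 + 0.4706·101.6000] = 63.3688; exercise value = 68.0000 > continuation, so V_d = 68.0000 (exercise)
Node 0 (S = 140): continuation = 1/1.05·[0.5294·15.8522 + 0.4706·68.0000] = 38.4689; exercise value = 12.0000 ≤ continuation, so V_0 = 38.4689

€38.47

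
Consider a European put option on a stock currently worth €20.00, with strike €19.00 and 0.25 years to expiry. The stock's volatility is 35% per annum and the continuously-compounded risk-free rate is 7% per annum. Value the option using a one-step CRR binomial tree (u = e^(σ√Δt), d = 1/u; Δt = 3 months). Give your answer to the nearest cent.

CRR parameters: u = e^(σ√Δt) = e^(0.35·√0.25) = 1.1912, d = 1/u = 0.8395
Per-period rate: rΔt = 0.07·0.25 = 0.0175, so R = e^0.0175 = 1.0177
Risk-neutral probability p = (e^0.0175 − 0.8395)/(1.1912 − 0.8395) = 0.1782/0.3518 = 0.5065
Terminal stock prices: S_u = 23.82, S_d = 16.79
Terminal payoffs (K − S): max(-4.825, 0) = 0, max(2.211, 0) = 2.211
Node 0 (S = 20): V_0 = e^(−0.0175)·[0.5065·0.0000 + 0.4935·2.2109] = 1.0720

€1.07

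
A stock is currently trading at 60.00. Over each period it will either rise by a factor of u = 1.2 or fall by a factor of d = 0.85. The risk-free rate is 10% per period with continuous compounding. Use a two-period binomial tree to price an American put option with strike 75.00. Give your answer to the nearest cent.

Risk-neutral probability p = (e^0.1 − 0.85)/(1.2 − 0.85) = 0.2552/0.3500 = 0.7291
Terminal stock prices: S_uu = 86.4, S_ud = 61.2, S_dd = 43.35
Terminal payoffs (K − S): max(-11.4, 0) = 0, max(13.8, 0) = 13.8, max(31.65, 0) = 31.65
Node u (S = 72): continuation = e^(−0.1)·[0.7291·0.0000 + 0.2709·13.8000] = 3.3832; exercise value = 3.0000 ≤ continuation, so V_u = 3.3832
Node d (S = 51): continuation = e^(−0.1)·[0.7291·13.8000 + 0.2709·31.6500] = 16.8628; exercise value = 24.0000 > continuation, so V_d = 24.0000 (exercise)
Node 0 (S = 60): continuation = e^(−0.1)·[0.7291·3.3832 + 0.2709·24.0000] = 8.1156; exercise value = 15.0000 > continuation, so V_0 = 15.0000 (exercise)

15.00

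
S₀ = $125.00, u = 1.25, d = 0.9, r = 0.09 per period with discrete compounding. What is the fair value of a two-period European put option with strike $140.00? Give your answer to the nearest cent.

$6.82

Risk-neutral probability p = (1 + 0.09 − 0.9)/(1.25 − 0.9) = 0.1900/0.3500 = 0.5429
Terminal stock prices: S_uu = 195.3, S_ud = 140.6, S_dd = 101.2
Terminal payoffs (K − S): max(-55.31, 0) = 0, max(-0.625, 0) = 0, max(38.75, 0) = 38.75
Node u (S = 156.2): V_u = 1/1.09·[0.5429·0.0000 + 0.4571·0.0000] = 0.0000
Node d (S = 112.5): V_d = 1/1.09·[0.5429·0.0000 + 0.4571·38.7500] = 16.2516
Node 0 (S = 125): V_0 = 1/1.09·[0.5429·0.0000 + 0.4571·16.2516] = 6.8159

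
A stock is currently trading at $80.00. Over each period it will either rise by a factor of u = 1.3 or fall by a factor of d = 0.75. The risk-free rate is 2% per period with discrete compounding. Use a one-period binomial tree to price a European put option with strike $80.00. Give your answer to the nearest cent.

$9.98

Risk-neutral probability p = (1 + 0.02 − 0.75)/(1.3 − 0.75) = 0.2700/0.5500 = 0.4909
Terminal stock prices: S_u = 104, S_d = 60
Terminal payoffs (K − S): max(-24, 0) = 0, max(20, 0) = 20
Node 0 (S = 80): V_0 = 1/1.02·[0.4909·0.0000 + 0.5091·20.0000] = 9.9822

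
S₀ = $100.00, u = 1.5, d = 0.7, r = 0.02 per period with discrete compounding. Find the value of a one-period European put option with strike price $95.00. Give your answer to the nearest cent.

$14.71

Risk-neutral probability p = (1 + 0.02 − 0.7)/(1.5 − 0.7) = 0.3200/0.8000 = 0.4000
Terminal stock prices: S_u = 150, S_d = 70
Terminal payoffs (K − S): max(-55, 0) = 0, max(25, 0) = 25
Node 0 (S = 100): V_0 = 1/1.02·[0.4000·0.0000 + 0.6000·25.0000] = 14.7059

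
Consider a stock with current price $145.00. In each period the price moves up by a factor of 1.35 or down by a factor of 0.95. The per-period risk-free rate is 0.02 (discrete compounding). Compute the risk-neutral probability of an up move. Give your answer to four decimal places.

Risk-neutral probability p = (1 + 0.02 − 0.95)/(1.35 − 0.95) = 0.0700/0.4000 = 0.1750

p = 0.1750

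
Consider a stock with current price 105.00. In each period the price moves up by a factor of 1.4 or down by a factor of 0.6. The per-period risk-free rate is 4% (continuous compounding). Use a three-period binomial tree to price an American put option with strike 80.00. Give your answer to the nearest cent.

13.19

Risk-neutral probability p = (e^0.04 − 0.6)/(1.4 − 0.6) = 0.4408/0.8000 = 0.5510
Terminal stock prices: S_uuu = 288.1, S_uud = 123.5, S_udd = 52.92, S_ddd = 22.68
Terminal payoffs (K − S): max(-208.1, 0) = 0, max(-43.48, 0) = 0, max(27.08, 0) = 27.08, max(57.32, 0) = 57.32
Node uu (S = 205.8): continuation = e^(−0.04)·[0.5510·0.0000 + 0.4490·0.0000] = 0.0000; exercise value = 0.0000 ≤ continuation, so V_uu = 0.0000
Node ud (S = 88.2): continuation = e^(−0.04)·[0.5510·0.0000 + 0.4490·27.0800] = 11.6818; exercise value = 0.0000 ≤ continuation, so V_ud = 11.6818
Node dd (S = 37.8): continuation = e^(−0.04)·[0.5510·27.0800 + 0.4490·57.3200] = 39.0632; exercise value = 42.2000 > continuation, so V_dd = 42.2000 (exercise)
Node u (S = 147): continuation = e^(−0.04)·[0.5510·0.0000 + 0.4490·11.6818] = 5.0393; exercise value = 0.0000 ≤ continuation, so V_u = 5.0393
Node d (S = 63): continuation = e^(−0.04)·[0.5510·11.6818 + 0.4490·42.2000] = 24.3887; exercise value = 17.0000 ≤ continuation, so V_d = 24.3887
Node 0 (S = 105): continuation = e^(−0.04)·[0.5510·5.0393 + 0.4490·24.3887] = 13.1887; exercise value = 0.0000 ≤ continuation, so V_0 = 13.1887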